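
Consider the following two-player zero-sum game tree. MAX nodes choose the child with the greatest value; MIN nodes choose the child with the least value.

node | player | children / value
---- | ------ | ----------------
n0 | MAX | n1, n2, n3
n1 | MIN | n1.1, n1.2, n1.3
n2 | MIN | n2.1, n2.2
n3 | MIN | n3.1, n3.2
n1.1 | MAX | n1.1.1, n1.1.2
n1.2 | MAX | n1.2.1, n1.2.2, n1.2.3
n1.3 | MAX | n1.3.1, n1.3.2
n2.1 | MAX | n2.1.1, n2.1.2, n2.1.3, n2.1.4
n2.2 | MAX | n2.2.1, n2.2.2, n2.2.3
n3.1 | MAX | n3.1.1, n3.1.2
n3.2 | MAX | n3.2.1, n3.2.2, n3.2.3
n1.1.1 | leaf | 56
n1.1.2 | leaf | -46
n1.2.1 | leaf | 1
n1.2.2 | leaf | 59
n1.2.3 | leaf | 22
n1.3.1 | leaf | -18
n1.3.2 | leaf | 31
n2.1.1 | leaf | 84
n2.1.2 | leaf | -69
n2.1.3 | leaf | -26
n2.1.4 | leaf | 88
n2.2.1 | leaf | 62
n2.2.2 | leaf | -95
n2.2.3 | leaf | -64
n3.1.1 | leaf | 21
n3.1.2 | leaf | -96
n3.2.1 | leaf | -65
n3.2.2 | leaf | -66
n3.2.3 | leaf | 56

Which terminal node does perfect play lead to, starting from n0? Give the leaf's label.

n1.1 (MAX): max(56, -46) = 56
n1.2 (MAX): max(1, 59, 22) = 59
n1.3 (MAX): max(-18, 31) = 31
n1 (MIN): min(56, 59, 31) = 31
n2.1 (MAX): max(84, -69, -26, 88) = 88
n2.2 (MAX): max(62, -95, -64) = 62
n2 (MIN): min(88, 62) = 62
n3.1 (MAX): max(21, -96) = 21
n3.2 (MAX): max(-65, -66, 56) = 56
n3 (MIN): min(21, 56) = 21
n0 (MAX): max(31, 62, 21) = 62
At n0, MAX picks n2 (highest: 62).
At n2, MIN picks n2.2 (lowest: 62).
At n2.2, MAX picks n2.2.1 (highest: 62).
Terminal value 62.

n2.2.1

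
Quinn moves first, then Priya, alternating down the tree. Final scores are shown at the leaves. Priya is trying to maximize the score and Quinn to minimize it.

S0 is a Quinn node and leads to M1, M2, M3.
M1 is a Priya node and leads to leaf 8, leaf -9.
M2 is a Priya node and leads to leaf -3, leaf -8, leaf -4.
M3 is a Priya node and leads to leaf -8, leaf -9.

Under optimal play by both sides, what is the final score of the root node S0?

M1 (Priya): max(8, -9) = 8
M2 (Priya): max(-3, -8, -4) = -3
M3 (Priya): max(-8, -9) = -8
S0 (Quinn): min(8, -3, -8) = -8

-8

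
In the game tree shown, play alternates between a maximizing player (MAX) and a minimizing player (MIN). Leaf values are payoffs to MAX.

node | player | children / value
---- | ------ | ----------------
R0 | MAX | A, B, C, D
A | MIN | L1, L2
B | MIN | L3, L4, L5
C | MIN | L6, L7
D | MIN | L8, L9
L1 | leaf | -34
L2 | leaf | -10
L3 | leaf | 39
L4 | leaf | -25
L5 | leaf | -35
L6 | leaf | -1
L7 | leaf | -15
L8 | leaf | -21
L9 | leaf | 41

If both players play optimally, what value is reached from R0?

A (MIN): min(-34, -10) = -34
B (MIN): min(39, -25, -35) = -35
C (MIN): min(-1, -15) = -15
D (MIN): min(-21, 41) = -21
R0 (MAX): max(-34, -35, -15, -21) = -15

-15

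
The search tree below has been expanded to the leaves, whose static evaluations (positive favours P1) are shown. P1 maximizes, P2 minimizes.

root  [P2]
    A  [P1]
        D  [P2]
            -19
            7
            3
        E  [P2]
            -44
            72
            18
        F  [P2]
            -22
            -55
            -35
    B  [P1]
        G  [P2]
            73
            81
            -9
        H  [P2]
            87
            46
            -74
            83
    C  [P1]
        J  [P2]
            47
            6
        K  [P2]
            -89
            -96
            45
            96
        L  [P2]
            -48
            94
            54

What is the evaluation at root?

-19

D (P2): min(-19, 7, 3) = -19
E (P2): min(-44, 72, 18) = -44
F (P2): min(-22, -55, -35) = -55
A (P1): max(-19, -44, -55) = -19
G (P2): min(73, 81, -9) = -9
H (P2): min(87, 46, -74, 83) = -74
B (P1): max(-9, -74) = -9
J (P2): min(47, 6) = 6
K (P2): min(-89, -96, 45, 96) = -96
L (P2): min(-48, 94, 54) = -48
C (P1): max(6, -96, -48) = 6
root (P2): min(-19, -9, 6) = -19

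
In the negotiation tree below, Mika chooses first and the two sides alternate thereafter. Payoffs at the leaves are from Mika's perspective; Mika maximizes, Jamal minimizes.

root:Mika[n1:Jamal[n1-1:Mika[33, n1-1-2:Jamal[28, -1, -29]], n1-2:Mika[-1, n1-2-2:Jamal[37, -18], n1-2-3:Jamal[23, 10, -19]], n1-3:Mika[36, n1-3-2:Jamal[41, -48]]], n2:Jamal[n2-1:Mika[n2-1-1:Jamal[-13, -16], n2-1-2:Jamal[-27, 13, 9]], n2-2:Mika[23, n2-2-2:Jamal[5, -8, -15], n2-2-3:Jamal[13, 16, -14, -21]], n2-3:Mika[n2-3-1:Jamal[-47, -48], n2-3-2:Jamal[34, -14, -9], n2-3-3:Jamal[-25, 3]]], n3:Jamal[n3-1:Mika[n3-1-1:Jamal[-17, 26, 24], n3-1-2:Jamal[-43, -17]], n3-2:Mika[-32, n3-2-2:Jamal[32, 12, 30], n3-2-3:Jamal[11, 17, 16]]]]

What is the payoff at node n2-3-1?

n2-3-1 (Jamal): min(-47, -48) = -48

-48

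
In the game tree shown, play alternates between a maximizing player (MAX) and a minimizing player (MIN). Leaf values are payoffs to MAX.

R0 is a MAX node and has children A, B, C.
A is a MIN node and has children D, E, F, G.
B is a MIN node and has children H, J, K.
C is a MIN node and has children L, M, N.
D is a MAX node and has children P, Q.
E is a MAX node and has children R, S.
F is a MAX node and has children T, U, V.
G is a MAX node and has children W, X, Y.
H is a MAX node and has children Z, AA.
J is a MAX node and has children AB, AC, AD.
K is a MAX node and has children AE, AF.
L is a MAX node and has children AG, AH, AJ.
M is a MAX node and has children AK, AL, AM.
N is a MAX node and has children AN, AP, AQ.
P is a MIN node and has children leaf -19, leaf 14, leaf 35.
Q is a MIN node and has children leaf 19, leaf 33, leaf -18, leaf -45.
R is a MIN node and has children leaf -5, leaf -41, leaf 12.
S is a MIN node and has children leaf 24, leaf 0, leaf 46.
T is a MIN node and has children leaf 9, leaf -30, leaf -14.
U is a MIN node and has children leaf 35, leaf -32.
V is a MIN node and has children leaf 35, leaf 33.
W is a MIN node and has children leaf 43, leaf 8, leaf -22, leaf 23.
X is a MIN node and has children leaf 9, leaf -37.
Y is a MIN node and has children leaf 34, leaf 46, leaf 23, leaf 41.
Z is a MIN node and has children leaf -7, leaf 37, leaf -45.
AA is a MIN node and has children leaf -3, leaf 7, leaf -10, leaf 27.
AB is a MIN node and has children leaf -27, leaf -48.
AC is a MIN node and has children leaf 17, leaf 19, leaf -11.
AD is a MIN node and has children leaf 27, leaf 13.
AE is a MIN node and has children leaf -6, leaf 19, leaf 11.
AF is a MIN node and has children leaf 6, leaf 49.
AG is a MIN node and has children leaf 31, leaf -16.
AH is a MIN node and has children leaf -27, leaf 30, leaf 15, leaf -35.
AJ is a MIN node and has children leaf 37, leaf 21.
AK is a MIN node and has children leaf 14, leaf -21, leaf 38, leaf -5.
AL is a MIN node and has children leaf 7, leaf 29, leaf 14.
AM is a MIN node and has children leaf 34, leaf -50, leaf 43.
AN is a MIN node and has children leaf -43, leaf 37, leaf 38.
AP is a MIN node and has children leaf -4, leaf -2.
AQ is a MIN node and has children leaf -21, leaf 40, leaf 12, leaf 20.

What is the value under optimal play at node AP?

-4

AP (MIN): min(-4, -2) = -4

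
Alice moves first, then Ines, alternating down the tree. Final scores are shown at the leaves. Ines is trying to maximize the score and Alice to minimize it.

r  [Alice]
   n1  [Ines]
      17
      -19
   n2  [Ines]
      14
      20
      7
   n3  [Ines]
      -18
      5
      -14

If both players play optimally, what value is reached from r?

5

n1 (Ines): max(17, -19) = 17
n2 (Ines): max(14, 20, 7) = 20
n3 (Ines): max(-18, 5, -14) = 5
r (Alice): min(17, 20, 5) = 5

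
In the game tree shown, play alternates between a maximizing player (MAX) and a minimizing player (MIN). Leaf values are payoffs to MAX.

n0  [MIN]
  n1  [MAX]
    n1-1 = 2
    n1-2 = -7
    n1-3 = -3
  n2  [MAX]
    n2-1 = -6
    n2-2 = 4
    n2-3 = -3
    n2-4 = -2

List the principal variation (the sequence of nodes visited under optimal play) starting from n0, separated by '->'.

n1 (MAX): max(2, -7, -3) = 2
n2 (MAX): max(-6, 4, -3, -2) = 4
n0 (MIN): min(2, 4) = 2
At n0, MIN picks n1 (lowest: 2).
At n1, MAX picks n1-1 (highest: 2).
Terminal value 2.

n0 -> n1 -> n1-1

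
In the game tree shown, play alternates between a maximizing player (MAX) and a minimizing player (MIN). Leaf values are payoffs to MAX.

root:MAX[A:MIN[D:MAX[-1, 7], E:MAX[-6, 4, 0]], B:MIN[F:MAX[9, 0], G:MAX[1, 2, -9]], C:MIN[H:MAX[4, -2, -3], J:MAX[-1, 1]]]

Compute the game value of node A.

D (MAX): max(-1, 7) = 7
E (MAX): max(-6, 4, 0) = 4
A (MIN): min(7, 4) = 4

4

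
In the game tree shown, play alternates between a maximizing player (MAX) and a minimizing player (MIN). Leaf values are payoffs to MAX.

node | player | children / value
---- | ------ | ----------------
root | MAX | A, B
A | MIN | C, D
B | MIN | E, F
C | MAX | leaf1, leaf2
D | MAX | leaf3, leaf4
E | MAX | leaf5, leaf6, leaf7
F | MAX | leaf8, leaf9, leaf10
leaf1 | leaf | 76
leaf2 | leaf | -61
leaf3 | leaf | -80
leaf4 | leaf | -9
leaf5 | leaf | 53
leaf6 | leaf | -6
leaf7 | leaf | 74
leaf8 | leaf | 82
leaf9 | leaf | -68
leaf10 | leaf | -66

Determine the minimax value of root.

C (MAX): max(76, -61) = 76
D (MAX): max(-80, -9) = -9
A (MIN): min(76, -9) = -9
E (MAX): max(53, -6, 74) = 74
F (MAX): max(82, -68, -66) = 82
B (MIN): min(74, 82) = 74
root (MAX): max(-9, 74) = 74

74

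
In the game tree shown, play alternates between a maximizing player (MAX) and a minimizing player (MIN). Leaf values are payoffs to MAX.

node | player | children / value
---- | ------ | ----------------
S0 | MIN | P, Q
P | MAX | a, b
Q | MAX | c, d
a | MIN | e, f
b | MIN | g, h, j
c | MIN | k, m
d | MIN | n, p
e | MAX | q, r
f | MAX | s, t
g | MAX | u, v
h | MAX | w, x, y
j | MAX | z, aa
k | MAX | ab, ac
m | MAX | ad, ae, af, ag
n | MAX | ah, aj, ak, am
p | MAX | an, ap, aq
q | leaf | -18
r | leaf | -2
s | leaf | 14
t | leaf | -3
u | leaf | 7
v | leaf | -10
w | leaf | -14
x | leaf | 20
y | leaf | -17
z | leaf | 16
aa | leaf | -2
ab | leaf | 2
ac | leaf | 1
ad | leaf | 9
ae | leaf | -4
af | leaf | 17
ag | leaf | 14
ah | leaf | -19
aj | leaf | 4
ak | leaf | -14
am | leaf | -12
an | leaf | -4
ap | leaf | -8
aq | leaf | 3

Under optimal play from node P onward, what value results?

e (MAX): max(-18, -2) = -2
f (MAX): max(14, -3) = 14
a (MIN): min(-2, 14) = -2
g (MAX): max(7, -10) = 7
h (MAX): max(-14, 20, -17) = 20
j (MAX): max(16, -2) = 16
b (MIN): min(7, 20, 16) = 7
P (MAX): max(-2, 7) = 7

7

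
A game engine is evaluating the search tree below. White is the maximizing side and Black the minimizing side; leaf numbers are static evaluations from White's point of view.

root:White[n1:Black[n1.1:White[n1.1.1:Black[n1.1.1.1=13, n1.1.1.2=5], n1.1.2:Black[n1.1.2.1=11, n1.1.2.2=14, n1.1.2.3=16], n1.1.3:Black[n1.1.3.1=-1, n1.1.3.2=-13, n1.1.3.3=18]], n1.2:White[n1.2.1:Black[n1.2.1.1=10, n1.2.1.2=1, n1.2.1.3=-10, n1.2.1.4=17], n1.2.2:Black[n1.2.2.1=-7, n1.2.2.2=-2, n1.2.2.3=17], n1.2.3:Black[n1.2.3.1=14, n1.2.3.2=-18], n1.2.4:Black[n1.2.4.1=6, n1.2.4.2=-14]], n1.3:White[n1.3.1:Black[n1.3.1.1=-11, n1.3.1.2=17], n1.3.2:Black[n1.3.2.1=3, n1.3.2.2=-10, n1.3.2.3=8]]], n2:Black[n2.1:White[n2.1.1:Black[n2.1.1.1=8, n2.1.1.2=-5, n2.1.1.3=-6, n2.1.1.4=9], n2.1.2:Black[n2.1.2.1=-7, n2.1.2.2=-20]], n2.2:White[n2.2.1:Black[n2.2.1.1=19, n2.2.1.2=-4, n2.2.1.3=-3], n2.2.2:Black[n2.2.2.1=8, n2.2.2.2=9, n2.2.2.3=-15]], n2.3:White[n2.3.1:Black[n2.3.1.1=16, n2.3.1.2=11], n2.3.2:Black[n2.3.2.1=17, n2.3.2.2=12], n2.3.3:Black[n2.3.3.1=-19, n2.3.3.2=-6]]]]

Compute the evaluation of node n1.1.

n1.1.1 (Black): min(13, 5) = 5
n1.1.2 (Black): min(11, 14, 16) = 11
n1.1.3 (Black): min(-1, -13, 18) = -13
n1.1 (White): max(5, 11, -13) = 11

11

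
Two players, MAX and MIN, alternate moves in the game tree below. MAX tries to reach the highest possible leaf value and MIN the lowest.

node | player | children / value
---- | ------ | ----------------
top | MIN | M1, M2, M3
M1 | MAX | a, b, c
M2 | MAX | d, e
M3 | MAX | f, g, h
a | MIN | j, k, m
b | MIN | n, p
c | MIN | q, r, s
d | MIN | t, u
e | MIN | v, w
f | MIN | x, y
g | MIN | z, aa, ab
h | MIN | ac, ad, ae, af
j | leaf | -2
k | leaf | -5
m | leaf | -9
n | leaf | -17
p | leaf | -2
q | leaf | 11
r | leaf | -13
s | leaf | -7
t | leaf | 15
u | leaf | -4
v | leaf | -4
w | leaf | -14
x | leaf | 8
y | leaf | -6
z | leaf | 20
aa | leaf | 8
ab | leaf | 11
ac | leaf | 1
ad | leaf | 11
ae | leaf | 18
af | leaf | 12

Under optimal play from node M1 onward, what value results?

a (MIN): min(-2, -5, -9) = -9
b (MIN): min(-17, -2) = -17
c (MIN): min(11, -13, -7) = -13
M1 (MAX): max(-9, -17, -13) = -9

-9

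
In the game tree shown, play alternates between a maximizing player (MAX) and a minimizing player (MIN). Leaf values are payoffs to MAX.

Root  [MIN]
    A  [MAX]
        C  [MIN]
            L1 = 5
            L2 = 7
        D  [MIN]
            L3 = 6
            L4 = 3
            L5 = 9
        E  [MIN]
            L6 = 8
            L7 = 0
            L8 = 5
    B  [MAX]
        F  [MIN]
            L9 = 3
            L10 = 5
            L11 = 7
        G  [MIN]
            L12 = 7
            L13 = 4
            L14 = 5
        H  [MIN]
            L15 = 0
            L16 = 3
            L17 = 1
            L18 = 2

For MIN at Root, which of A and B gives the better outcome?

B

C (MIN): min(5, 7) = 5
D (MIN): min(6, 3, 9) = 3
E (MIN): min(8, 0, 5) = 0
A (MAX): max(5, 3, 0) = 5
F (MIN): min(3, 5, 7) = 3
G (MIN): min(7, 4, 5) = 4
H (MIN): min(0, 3, 1, 2) = 0
B (MAX): max(3, 4, 0) = 4
MIN prefers the lower value; A=5, B=4. B is better since 4 < 5.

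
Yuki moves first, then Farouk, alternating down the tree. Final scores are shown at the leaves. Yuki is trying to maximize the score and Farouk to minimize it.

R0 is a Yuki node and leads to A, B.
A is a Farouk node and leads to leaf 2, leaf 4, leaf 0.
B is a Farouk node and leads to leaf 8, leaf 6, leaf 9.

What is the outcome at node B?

6

B (Farouk): min(8, 6, 9) = 6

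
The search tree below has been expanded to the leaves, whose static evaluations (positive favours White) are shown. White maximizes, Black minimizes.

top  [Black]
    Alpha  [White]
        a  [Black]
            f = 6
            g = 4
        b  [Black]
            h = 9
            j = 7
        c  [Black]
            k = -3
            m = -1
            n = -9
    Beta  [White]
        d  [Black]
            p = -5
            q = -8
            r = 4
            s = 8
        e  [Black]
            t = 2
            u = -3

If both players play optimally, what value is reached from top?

a (Black): min(6, 4) = 4
b (Black): min(9, 7) = 7
c (Black): min(-3, -1, -9) = -9
Alpha (White): max(4, 7, -9) = 7
d (Black): min(-5, -8, 4, 8) = -8
e (Black): min(2, -3) = -3
Beta (White): max(-8, -3) = -3
top (Black): min(7, -3) = -3

-3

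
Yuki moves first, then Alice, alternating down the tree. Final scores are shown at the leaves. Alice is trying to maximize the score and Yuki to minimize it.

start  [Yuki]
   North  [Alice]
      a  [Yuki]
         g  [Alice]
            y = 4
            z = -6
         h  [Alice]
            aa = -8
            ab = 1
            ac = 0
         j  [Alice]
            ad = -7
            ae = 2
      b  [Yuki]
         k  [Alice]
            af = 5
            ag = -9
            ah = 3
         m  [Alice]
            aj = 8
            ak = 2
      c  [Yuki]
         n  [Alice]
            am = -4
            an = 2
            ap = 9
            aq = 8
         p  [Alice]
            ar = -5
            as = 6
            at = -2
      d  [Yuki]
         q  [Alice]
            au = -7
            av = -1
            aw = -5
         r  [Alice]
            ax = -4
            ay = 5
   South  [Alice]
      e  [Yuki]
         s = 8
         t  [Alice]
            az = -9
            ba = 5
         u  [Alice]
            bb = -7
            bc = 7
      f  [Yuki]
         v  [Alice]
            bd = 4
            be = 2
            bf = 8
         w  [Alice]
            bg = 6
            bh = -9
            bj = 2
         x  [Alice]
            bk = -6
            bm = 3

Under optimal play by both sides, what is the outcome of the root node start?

g (Alice): max(4, -6) = 4
h (Alice): max(-8, 1, 0) = 1
j (Alice): max(-7, 2) = 2
a (Yuki): min(4, 1, 2) = 1
k (Alice): max(5, -9, 3) = 5
m (Alice): max(8, 2) = 8
b (Yuki): min(5, 8) = 5
n (Alice): max(-4, 2, 9, 8) = 9
p (Alice): max(-5, 6, -2) = 6
c (Yuki): min(9, 6) = 6
q (Alice): max(-7, -1, -5) = -1
r (Alice): max(-4, 5) = 5
d (Yuki): min(-1, 5) = -1
North (Alice): max(1, 5, 6, -1) = 6
t (Alice): max(-9, 5) = 5
u (Alice): max(-7, 7) = 7
e (Yuki): min(8, 5, 7) = 5
v (Alice): max(4, 2, 8) = 8
w (Alice): max(6, -9, 2) = 6
x (Alice): max(-6, 3) = 3
f (Yuki): min(8, 6, 3) = 3
South (Alice): max(5, 3) = 5
start (Yuki): min(6, 5) = 5

5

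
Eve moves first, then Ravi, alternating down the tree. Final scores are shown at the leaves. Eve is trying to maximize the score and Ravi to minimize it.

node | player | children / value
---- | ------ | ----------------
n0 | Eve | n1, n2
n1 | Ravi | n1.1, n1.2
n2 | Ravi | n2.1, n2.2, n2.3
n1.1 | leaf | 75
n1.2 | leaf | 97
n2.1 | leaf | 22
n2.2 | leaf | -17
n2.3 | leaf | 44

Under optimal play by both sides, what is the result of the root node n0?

75

n1 (Ravi): min(75, 97) = 75
n2 (Ravi): min(22, -17, 44) = -17
n0 (Eve): max(75, -17) = 75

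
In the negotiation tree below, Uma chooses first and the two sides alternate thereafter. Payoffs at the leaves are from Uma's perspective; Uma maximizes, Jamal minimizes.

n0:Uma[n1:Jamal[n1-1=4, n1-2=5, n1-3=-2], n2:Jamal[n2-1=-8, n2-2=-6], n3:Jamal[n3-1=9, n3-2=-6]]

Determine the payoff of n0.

n1 (Jamal): min(4, 5, -2) = -2
n2 (Jamal): min(-8, -6) = -8
n3 (Jamal): min(9, -6) = -6
n0 (Uma): max(-2, -8, -6) = -2

-2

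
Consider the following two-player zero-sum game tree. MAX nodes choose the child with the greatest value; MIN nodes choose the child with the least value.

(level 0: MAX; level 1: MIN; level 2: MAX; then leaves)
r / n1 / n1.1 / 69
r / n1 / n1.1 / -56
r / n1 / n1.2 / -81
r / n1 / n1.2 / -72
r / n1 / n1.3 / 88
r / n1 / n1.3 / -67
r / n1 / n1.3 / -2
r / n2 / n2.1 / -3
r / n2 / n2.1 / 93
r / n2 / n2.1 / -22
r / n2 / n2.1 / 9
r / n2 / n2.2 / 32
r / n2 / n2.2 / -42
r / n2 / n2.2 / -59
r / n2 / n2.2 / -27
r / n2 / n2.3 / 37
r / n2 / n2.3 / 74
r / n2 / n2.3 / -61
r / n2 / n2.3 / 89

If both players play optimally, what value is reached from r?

32

n1.1 (MAX): max(69, -56) = 69
n1.2 (MAX): max(-81, -72) = -72
n1.3 (MAX): max(88, -67, -2) = 88
n1 (MIN): min(69, -72, 88) = -72
n2.1 (MAX): max(-3, 93, -22, 9) = 93
n2.2 (MAX): max(32, -42, -59, -27) = 32
n2.3 (MAX): max(37, 74, -61, 89) = 89
n2 (MIN): min(93, 32, 89) = 32
r (MAX): max(-72, 32) = 32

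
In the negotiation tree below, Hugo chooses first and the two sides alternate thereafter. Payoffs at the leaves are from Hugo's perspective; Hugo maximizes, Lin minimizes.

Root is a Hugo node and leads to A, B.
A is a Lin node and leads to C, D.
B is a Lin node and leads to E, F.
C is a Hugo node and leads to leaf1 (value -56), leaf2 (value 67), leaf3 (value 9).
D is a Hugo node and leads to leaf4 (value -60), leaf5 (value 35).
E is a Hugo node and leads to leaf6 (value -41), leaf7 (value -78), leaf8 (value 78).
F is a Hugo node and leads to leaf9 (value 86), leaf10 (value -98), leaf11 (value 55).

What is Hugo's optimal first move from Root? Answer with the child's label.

C (Hugo): max(-56, 67, 9) = 67
D (Hugo): max(-60, 35) = 35
A (Lin): min(67, 35) = 35
E (Hugo): max(-41, -78, 78) = 78
F (Hugo): max(86, -98, 55) = 86
B (Lin): min(78, 86) = 78
Root (Hugo): max(35, 78) = 78
Hugo at Root wants the highest of {A=35, B=78}, so chooses B.

B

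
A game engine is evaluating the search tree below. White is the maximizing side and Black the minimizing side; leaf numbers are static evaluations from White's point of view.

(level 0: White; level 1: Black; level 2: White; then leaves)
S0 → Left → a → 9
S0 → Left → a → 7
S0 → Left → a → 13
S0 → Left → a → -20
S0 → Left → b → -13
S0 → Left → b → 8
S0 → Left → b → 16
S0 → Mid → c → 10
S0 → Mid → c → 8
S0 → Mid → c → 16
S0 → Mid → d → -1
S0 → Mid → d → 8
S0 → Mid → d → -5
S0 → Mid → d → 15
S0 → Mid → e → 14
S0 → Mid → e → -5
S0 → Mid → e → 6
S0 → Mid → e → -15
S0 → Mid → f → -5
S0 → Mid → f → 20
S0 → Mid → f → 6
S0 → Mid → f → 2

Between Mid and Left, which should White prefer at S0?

Mid

c (White): max(10, 8, 16) = 16
d (White): max(-1, 8, -5, 15) = 15
e (White): max(14, -5, 6, -15) = 14
f (White): max(-5, 20, 6, 2) = 20
Mid (Black): min(16, 15, 14, 20) = 14
a (White): max(9, 7, 13, -20) = 13
b (White): max(-13, 8, 16) = 16
Left (Black): min(13, 16) = 13
White prefers the higher value; Mid=14, Left=13. Mid is better since 14 > 13.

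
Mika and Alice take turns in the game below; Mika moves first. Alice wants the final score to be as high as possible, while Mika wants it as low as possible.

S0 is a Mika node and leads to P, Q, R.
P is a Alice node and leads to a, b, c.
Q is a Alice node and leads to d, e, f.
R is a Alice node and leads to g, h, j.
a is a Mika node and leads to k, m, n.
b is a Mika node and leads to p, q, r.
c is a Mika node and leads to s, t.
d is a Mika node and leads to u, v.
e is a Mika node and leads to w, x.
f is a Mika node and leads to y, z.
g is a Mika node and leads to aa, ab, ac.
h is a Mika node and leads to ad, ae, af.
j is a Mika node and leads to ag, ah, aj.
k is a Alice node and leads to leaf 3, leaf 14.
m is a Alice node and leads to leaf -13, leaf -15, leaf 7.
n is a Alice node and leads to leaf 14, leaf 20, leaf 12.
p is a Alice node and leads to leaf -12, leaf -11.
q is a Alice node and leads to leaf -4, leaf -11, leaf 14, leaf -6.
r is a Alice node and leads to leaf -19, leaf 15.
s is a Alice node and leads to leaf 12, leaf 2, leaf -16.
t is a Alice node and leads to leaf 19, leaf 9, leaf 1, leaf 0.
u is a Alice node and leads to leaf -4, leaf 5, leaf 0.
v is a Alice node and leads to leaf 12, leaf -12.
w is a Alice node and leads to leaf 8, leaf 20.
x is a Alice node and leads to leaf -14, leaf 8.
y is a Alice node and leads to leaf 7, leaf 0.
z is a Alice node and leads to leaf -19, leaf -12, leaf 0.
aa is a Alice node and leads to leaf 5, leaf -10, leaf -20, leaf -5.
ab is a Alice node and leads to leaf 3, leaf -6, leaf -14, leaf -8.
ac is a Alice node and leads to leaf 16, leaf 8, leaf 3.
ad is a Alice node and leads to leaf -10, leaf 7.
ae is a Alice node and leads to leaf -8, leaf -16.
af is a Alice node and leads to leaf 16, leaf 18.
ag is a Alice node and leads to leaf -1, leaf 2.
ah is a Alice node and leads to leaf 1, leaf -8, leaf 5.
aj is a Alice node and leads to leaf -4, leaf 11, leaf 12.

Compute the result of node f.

y (Alice): max(7, 0) = 7
z (Alice): max(-19, -12, 0) = 0
f (Mika): min(7, 0) = 0

0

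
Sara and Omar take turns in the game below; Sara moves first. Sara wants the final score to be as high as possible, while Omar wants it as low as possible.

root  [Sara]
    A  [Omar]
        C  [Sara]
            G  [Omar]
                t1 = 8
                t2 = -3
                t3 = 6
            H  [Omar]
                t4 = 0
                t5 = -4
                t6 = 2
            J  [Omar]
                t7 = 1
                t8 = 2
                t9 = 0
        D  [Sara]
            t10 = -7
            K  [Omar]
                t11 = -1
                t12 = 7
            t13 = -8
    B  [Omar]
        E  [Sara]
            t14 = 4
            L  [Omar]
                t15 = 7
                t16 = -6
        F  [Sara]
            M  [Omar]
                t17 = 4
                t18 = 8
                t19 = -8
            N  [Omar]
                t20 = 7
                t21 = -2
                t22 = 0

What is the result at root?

-1

G (Omar): min(8, -3, 6) = -3
H (Omar): min(0, -4, 2) = -4
J (Omar): min(1, 2, 0) = 0
C (Sara): max(-3, -4, 0) = 0
K (Omar): min(-1, 7) = -1
D (Sara): max(-7, -1, -8) = -1
A (Omar): min(0, -1) = -1
L (Omar): min(7, -6) = -6
E (Sara): max(4, -6) = 4
M (Omar): min(4, 8, -8) = -8
N (Omar): min(7, -2, 0) = -2
F (Sara): max(-8, -2) = -2
B (Omar): min(4, -2) = -2
root (Sara): max(-1, -2) = -1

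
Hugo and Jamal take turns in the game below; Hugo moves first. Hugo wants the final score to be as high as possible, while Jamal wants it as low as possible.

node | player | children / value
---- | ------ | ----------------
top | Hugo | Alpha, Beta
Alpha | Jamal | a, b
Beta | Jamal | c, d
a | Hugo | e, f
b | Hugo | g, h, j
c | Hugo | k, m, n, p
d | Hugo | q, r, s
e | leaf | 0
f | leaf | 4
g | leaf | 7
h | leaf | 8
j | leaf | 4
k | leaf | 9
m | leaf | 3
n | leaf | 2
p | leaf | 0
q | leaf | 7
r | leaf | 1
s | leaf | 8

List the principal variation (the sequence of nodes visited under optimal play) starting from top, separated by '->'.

a (Hugo): max(0, 4) = 4
b (Hugo): max(7, 8, 4) = 8
Alpha (Jamal): min(4, 8) = 4
c (Hugo): max(9, 3, 2, 0) = 9
d (Hugo): max(7, 1, 8) = 8
Beta (Jamal): min(9, 8) = 8
top (Hugo): max(4, 8) = 8
At top, Hugo picks Beta (highest: 8).
At Beta, Jamal picks d (lowest: 8).
At d, Hugo picks s (highest: 8).
Terminal value 8.

top -> Beta -> d -> s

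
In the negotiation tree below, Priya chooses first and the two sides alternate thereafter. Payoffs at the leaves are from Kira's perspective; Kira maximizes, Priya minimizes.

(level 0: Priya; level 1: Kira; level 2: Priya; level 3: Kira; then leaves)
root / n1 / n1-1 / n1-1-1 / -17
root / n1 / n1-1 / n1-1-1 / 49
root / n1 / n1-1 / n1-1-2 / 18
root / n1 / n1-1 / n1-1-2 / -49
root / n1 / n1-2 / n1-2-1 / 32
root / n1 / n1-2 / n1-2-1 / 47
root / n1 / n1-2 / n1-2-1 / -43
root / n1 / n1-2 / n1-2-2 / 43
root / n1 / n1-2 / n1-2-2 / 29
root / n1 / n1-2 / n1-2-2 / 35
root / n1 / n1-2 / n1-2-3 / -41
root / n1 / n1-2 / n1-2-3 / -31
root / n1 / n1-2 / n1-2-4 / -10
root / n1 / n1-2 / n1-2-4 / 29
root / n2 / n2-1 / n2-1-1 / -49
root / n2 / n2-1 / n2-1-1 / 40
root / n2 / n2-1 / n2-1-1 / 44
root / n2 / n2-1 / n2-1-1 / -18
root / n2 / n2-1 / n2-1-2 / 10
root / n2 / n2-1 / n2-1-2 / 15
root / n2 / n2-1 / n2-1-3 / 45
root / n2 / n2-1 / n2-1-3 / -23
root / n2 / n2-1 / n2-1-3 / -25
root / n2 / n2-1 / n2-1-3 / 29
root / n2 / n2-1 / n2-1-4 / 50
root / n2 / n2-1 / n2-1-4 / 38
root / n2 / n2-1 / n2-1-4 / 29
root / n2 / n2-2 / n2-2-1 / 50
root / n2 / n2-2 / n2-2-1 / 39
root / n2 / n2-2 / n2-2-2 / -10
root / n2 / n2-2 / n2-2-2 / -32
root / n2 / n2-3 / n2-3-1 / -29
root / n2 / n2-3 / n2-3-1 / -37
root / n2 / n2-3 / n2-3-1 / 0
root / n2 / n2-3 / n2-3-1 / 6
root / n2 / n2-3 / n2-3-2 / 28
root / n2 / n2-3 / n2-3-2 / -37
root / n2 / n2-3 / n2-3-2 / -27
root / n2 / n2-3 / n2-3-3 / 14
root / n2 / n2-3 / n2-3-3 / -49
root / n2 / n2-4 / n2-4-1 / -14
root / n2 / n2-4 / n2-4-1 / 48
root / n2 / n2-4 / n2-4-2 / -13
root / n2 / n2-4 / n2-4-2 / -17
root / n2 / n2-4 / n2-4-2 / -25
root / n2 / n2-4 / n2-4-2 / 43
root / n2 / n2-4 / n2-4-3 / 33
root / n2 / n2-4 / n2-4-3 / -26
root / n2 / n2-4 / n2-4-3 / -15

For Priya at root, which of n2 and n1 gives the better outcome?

n2-1-1 (Kira): max(-49, 40, 44, -18) = 44
n2-1-2 (Kira): max(10, 15) = 15
n2-1-3 (Kira): max(45, -23, -25, 29) = 45
n2-1-4 (Kira): max(50, 38, 29) = 50
n2-1 (Priya): min(44, 15, 45, 50) = 15
n2-2-1 (Kira): max(50, 39) = 50
n2-2-2 (Kira): max(-10, -32) = -10
n2-2 (Priya): min(50, -10) = -10
n2-3-1 (Kira): max(-29, -37, 0, 6) = 6
n2-3-2 (Kira): max(28, -37, -27) = 28
n2-3-3 (Kira): max(14, -49) = 14
n2-3 (Priya): min(6, 28, 14) = 6
n2-4-1 (Kira): max(-14, 48) = 48
n2-4-2 (Kira): max(-13, -17, -25, 43) = 43
n2-4-3 (Kira): max(33, -26, -15) = 33
n2-4 (Priya): min(48, 43, 33) = 33
n2 (Kira): max(15, -10, 6, 33) = 33
n1-1-1 (Kira): max(-17, 49) = 49
n1-1-2 (Kira): max(18, -49) = 18
n1-1 (Priya): min(49, 18) = 18
n1-2-1 (Kira): max(32, 47, -43) = 47
n1-2-2 (Kira): max(43, 29, 35) = 43
n1-2-3 (Kira): max(-41, -31) = -31
n1-2-4 (Kira): max(-10, 29) = 29
n1-2 (Priya): min(47, 43, -31, 29) = -31
n1 (Kira): max(18, -31) = 18
Priya prefers the lower value; n2=33, n1=18. n1 is better since 18 < 33.

n1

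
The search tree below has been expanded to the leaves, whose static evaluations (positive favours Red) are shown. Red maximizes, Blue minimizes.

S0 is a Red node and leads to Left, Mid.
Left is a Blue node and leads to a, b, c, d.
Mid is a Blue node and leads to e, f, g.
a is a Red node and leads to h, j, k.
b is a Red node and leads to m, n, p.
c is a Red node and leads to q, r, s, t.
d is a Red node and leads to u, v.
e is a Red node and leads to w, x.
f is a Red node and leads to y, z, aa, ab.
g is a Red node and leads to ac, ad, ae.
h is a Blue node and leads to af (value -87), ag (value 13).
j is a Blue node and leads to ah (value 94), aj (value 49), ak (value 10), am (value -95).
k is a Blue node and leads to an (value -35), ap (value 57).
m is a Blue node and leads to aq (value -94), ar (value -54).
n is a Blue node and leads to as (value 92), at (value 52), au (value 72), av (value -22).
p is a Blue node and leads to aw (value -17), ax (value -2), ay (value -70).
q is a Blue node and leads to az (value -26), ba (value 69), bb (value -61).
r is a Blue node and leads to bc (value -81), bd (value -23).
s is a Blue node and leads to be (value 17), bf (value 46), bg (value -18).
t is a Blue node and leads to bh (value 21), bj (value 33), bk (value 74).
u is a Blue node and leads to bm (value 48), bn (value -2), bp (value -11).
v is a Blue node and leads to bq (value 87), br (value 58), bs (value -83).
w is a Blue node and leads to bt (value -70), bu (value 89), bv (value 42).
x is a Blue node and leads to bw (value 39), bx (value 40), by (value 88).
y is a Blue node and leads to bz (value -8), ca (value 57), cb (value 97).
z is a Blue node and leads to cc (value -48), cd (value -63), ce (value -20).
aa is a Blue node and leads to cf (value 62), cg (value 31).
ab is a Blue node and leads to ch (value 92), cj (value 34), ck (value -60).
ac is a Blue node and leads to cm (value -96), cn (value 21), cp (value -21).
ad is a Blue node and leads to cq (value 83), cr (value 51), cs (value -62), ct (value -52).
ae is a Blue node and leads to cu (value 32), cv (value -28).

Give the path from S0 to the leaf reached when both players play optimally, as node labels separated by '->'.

S0 -> Mid -> g -> ae -> cv

h (Blue): min(-87, 13) = -87
j (Blue): min(94, 49, 10, -95) = -95
k (Blue): min(-35, 57) = -35
a (Red): max(-87, -95, -35) = -35
m (Blue): min(-94, -54) = -94
n (Blue): min(92, 52, 72, -22) = -22
p (Blue): min(-17, -2, -70) = -70
b (Red): max(-94, -22, -70) = -22
q (Blue): min(-26, 69, -61) = -61
r (Blue): min(-81, -23) = -81
s (Blue): min(17, 46, -18) = -18
t (Blue): min(21, 33, 74) = 21
c (Red): max(-61, -81, -18, 21) = 21
u (Blue): min(48, -2, -11) = -11
v (Blue): min(87, 58, -83) = -83
d (Red): max(-11, -83) = -11
Left (Blue): min(-35, -22, 21, -11) = -35
w (Blue): min(-70, 89, 42) = -70
x (Blue): min(39, 40, 88) = 39
e (Red): max(-70, 39) = 39
y (Blue): min(-8, 57, 97) = -8
z (Blue): min(-48, -63, -20) = -63
aa (Blue): min(62, 31) = 31
ab (Blue): min(92, 34, -60) = -60
f (Red): max(-8, -63, 31, -60) = 31
ac (Blue): min(-96, 21, -21) = -96
ad (Blue): min(83, 51, -62, -52) = -62
ae (Blue): min(32, -28) = -28
g (Red): max(-96, -62, -28) = -28
Mid (Blue): min(39, 31, -28) = -28
S0 (Red): max(-35, -28) = -28
At S0, Red picks Mid (highest: -28).
At Mid, Blue picks g (lowest: -28).
At g, Red picks ae (highest: -28).
At ae, Blue picks cv (lowest: -28).
Terminal value -28.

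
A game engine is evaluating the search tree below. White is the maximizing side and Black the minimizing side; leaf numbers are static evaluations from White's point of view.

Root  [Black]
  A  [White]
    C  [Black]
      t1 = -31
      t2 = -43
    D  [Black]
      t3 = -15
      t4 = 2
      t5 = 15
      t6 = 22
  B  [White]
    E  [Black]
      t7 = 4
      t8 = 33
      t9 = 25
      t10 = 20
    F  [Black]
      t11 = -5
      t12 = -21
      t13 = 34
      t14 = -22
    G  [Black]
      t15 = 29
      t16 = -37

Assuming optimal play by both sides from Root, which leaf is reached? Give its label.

C (Black): min(-31, -43) = -43
D (Black): min(-15, 2, 15, 22) = -15
A (White): max(-43, -15) = -15
E (Black): min(4, 33, 25, 20) = 4
F (Black): min(-5, -21, 34, -22) = -22
G (Black): min(29, -37) = -37
B (White): max(4, -22, -37) = 4
Root (Black): min(-15, 4) = -15
At Root, Black picks A (lowest: -15).
At A, White picks D (highest: -15).
At D, Black picks t3 (lowest: -15).
Terminal value -15.

t3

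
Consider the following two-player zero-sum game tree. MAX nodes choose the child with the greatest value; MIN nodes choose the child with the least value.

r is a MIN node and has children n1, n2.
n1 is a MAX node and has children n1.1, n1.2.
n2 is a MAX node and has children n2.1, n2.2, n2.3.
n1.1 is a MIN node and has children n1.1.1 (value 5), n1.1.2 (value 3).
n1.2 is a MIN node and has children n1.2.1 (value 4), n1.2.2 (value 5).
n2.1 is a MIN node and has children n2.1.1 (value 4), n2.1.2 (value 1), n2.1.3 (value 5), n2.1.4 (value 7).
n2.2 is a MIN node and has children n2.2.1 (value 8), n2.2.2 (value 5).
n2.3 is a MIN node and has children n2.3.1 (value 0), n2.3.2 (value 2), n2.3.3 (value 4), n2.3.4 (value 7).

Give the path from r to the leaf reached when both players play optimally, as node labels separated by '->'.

n1.1 (MIN): min(5, 3) = 3
n1.2 (MIN): min(4, 5) = 4
n1 (MAX): max(3, 4) = 4
n2.1 (MIN): min(4, 1, 5, 7) = 1
n2.2 (MIN): min(8, 5) = 5
n2.3 (MIN): min(0, 2, 4, 7) = 0
n2 (MAX): max(1, 5, 0) = 5
r (MIN): min(4, 5) = 4
At r, MIN picks n1 (lowest: 4).
At n1, MAX picks n1.2 (highest: 4).
At n1.2, MIN picks n1.2.1 (lowest: 4).
Terminal value 4.

r -> n1 -> n1.2 -> n1.2.1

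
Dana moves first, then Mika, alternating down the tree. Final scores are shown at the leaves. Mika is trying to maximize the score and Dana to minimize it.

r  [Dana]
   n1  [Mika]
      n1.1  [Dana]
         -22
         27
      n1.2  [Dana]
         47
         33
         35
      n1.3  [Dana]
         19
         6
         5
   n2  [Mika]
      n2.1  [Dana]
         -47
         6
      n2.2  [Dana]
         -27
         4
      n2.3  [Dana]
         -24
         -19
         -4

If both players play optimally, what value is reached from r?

-24

n1.1 (Dana): min(-22, 27) = -22
n1.2 (Dana): min(47, 33, 35) = 33
n1.3 (Dana): min(19, 6, 5) = 5
n1 (Mika): max(-22, 33, 5) = 33
n2.1 (Dana): min(-47, 6) = -47
n2.2 (Dana): min(-27, 4) = -27
n2.3 (Dana): min(-24, -19, -4) = -24
n2 (Mika): max(-47, -27, -24) = -24
r (Dana): min(33, -24) = -24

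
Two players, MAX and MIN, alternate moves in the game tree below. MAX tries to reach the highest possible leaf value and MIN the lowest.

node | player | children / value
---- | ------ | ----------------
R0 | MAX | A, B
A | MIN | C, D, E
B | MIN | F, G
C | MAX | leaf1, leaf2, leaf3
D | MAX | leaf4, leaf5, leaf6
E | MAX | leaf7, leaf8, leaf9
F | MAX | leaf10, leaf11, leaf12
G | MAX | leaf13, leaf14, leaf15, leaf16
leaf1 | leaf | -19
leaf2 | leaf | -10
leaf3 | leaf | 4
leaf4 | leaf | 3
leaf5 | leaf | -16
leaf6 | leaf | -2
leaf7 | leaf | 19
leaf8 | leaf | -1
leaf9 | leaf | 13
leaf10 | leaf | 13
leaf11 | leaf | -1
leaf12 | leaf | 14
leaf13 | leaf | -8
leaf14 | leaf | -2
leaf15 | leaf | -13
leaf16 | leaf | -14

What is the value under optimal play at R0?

3

C (MAX): max(-19, -10, 4) = 4
D (MAX): max(3, -16, -2) = 3
E (MAX): max(19, -1, 13) = 19
A (MIN): min(4, 3, 19) = 3
F (MAX): max(13, -1, 14) = 14
G (MAX): max(-8, -2, -13, -14) = -2
B (MIN): min(14, -2) = -2
R0 (MAX): max(3, -2) = 3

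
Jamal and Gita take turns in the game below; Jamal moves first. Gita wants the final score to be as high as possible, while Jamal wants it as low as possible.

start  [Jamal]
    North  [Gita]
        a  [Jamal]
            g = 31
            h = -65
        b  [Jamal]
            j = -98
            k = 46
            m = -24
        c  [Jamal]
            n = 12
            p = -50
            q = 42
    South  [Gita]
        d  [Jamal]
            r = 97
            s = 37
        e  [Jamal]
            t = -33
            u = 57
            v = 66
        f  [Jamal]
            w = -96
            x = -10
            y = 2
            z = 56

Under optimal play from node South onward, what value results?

d (Jamal): min(97, 37) = 37
e (Jamal): min(-33, 57, 66) = -33
f (Jamal): min(-96, -10, 2, 56) = -96
South (Gita): max(37, -33, -96) = 37

37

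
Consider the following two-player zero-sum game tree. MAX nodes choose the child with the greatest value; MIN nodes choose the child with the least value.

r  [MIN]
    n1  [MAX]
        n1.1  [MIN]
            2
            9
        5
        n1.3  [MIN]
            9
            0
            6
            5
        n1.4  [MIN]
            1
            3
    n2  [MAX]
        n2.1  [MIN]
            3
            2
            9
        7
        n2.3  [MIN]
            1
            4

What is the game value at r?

5

n1.1 (MIN): min(2, 9) = 2
n1.3 (MIN): min(9, 0, 6, 5) = 0
n1.4 (MIN): min(1, 3) = 1
n1 (MAX): max(2, 5, 0, 1) = 5
n2.1 (MIN): min(3, 2, 9) = 2
n2.3 (MIN): min(1, 4) = 1
n2 (MAX): max(2, 7, 1) = 7
r (MIN): min(5, 7) = 5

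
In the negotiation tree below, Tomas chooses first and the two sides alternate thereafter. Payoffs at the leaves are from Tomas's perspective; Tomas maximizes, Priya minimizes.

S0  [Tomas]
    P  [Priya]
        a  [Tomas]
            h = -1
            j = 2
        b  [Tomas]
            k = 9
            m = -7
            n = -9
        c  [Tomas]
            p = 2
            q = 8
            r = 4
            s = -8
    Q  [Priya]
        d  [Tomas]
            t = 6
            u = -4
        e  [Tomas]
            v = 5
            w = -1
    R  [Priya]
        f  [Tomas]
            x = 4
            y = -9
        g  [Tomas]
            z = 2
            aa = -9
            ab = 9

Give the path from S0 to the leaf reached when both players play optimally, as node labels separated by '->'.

a (Tomas): max(-1, 2) = 2
b (Tomas): max(9, -7, -9) = 9
c (Tomas): max(2, 8, 4, -8) = 8
P (Priya): min(2, 9, 8) = 2
d (Tomas): max(6, -4) = 6
e (Tomas): max(5, -1) = 5
Q (Priya): min(6, 5) = 5
f (Tomas): max(4, -9) = 4
g (Tomas): max(2, -9, 9) = 9
R (Priya): min(4, 9) = 4
S0 (Tomas): max(2, 5, 4) = 5
At S0, Tomas picks Q (highest: 5).
At Q, Priya picks e (lowest: 5).
At e, Tomas picks v (highest: 5).
Terminal value 5.

S0 -> Q -> e -> v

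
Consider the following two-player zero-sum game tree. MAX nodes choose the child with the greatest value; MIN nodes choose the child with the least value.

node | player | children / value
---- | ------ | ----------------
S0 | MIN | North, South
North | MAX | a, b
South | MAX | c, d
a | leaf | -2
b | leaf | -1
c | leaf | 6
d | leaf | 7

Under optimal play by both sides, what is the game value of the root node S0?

-1

North (MAX): max(-2, -1) = -1
South (MAX): max(6, 7) = 7
S0 (MIN): min(-1, 7) = -1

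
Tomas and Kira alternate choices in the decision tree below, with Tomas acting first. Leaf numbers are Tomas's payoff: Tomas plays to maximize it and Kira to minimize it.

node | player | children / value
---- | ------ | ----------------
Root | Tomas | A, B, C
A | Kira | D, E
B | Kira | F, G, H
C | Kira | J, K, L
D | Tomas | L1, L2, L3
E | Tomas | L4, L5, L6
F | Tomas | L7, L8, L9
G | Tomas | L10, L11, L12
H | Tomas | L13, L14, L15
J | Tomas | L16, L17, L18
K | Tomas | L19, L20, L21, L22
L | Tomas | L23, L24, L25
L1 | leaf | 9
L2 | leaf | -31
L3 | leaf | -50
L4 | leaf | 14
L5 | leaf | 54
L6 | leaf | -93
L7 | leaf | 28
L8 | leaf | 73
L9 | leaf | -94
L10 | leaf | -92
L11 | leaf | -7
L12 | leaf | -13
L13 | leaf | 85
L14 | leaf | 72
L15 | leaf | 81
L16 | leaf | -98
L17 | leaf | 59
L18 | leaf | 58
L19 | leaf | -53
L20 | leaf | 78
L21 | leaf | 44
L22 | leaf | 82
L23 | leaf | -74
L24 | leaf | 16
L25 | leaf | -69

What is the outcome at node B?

F (Tomas): max(28, 73, -94) = 73
G (Tomas): max(-92, -7, -13) = -7
H (Tomas): max(85, 72, 81) = 85
B (Kira): min(73, -7, 85) = -7

-7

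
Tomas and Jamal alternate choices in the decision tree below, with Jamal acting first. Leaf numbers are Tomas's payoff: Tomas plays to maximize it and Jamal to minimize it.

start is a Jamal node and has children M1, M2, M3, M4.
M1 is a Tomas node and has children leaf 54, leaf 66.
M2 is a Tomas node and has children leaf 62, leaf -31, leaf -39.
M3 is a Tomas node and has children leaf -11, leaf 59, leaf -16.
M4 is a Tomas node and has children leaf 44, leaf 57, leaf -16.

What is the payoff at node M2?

M2 (Tomas): max(62, -31, -39) = 62

62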